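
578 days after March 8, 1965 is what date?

October 7, 1966

Adding 578 days from March 8, 1965.
March has 31 days, so 31 − 8 = 23 days remain after March 8, 1965; 578 − 23 = 555 left.
April 1965 has 30 days: 555 − 30 = 525 left.
May 1965 has 31 days: 525 − 31 = 494 left.
June 1965 has 30 days: 494 − 30 = 464 left.
July 1965 has 31 days: 464 − 31 = 433 left.
August 1965 has 31 days: 433 − 31 = 402 left.
September 1965 has 30 days: 402 − 30 = 372 left.
October 1965 has 31 days: 372 − 31 = 341 left.
November 1965 has 30 days: 341 − 30 = 311 left.
December 1965 has 31 days: 311 − 31 = 280 left.
January 1966 has 31 days: 280 − 31 = 249 left.
February 1966 has 28 days (1966 is not a leap year): 249 − 28 = 221 left.
March 1966 has 31 days: 221 − 31 = 190 left.
April 1966 has 30 days: 190 − 30 = 160 left.
May 1966 has 31 days: 160 − 31 = 129 left.
June 1966 has 30 days: 129 − 30 = 99 left.
July 1966 has 31 days: 99 − 31 = 68 left.
August 1966 has 31 days: 68 − 31 = 37 left.
September 1966 has 30 days: 37 − 30 = 7 left.
7 days into October 1966 → October 7, 1966.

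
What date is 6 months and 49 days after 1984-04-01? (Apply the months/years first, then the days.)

November 19, 1984

Adding 6 months and 49 days from April 1, 1984: first the month/year part, then the days.
month 4 + 6 = 10 → October 1984.
Day 1 is valid in October, giving October 1, 1984.
Now add 49 days from October 1, 1984.
October has 31 days, so 31 − 1 = 30 days remain after October 1, 1984; 49 − 30 = 19 left.
19 days into November 1984 → November 19, 1984.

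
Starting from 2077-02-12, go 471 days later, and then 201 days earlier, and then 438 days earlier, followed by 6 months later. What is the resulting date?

Counting forward 471 days from February 12, 2077:
February has 28 days, so 28 − 12 = 16 days remain after February 12, 2077; 471 − 16 = 455 left.
March 2077 has 31 days: 455 − 31 = 424 left.
April 2077 has 30 days: 424 − 30 = 394 left.
May 2077 has 31 days: 394 − 31 = 363 left.
June 2077 has 30 days: 363 − 30 = 333 left.
July 2077 has 31 days: 333 − 31 = 302 left.
August 2077 has 31 days: 302 − 31 = 271 left.
September 2077 has 30 days: 271 − 30 = 241 left.
October 2077 has 31 days: 241 − 31 = 210 left.
November 2077 has 30 days: 210 − 30 = 180 left.
December 2077 has 31 days: 180 − 31 = 149 left.
January 2078 has 31 days: 149 − 31 = 118 left.
February 2078 has 28 days (2078 is not a leap year): 118 − 28 = 90 left.
March 2078 has 31 days: 90 − 31 = 59 left.
April 2078 has 30 days: 59 − 30 = 29 left.
29 days into May 2078 → May 29, 2078.
Going back 201 days from May 29, 2078:
Going back 29 days from May 29, 2078 reaches the end of the previous month; 201 − 29 = 172 left.
April 2078 has 30 days: 172 − 30 = 142 left.
March 2078 has 31 days: 142 − 31 = 111 left.
February 2078 has 28 days (2078 is not a leap year): 111 − 28 = 83 left.
January 2078 has 31 days: 83 − 31 = 52 left.
December 2077 has 31 days: 52 − 31 = 21 left.
November 2077 has 30 days; 30 − 21 = 9 → November 9, 2077.
Going back 438 days from November 9, 2077:
Going back 9 days from November 9, 2077 reaches the end of the previous month; 438 − 9 = 429 left.
October 2077 has 31 days: 429 − 31 = 398 left.
September 2077 has 30 days: 398 − 30 = 368 left.
August 2077 has 31 days: 368 − 31 = 337 left.
July 2077 has 31 days: 337 − 31 = 306 left.
June 2077 has 30 days: 306 − 30 = 276 left.
May 2077 has 31 days: 276 − 31 = 245 left.
April 2077 has 30 days: 245 − 30 = 215 left.
March 2077 has 31 days: 215 − 31 = 184 left.
February 2077 has 28 days (2077 is not a leap year): 184 − 28 = 156 left.
January 2077 has 31 days: 156 − 31 = 125 left.
December 2076 has 31 days: 125 − 31 = 94 left.
November 2076 has 30 days: 94 − 30 = 64 left.
October 2076 has 31 days: 64 − 31 = 33 left.
September 2076 has 30 days: 33 − 30 = 3 left.
August 2076 has 31 days; 31 − 3 = 28 → August 28, 2076.
Advancing 6 months from August 28, 2076:
month 8 + 6 = 14, which is month 2 of year 2077 → February 2077.
Day 28 is valid in February, giving February 28, 2077.

February 28, 2077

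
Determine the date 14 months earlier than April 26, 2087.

Going back 14 months from April 26, 2087.
month 4 − 14 = -10, which is month 2 of year 2086 → February 2086.
Day 26 is valid in February, giving February 26, 2086.

February 26, 2086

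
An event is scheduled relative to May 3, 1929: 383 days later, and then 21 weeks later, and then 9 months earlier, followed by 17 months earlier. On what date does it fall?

August 15, 1928

Advancing 383 days from May 3, 1929:
May has 31 days, so 31 − 3 = 28 days remain after May 3, 1929; 383 − 28 = 355 left.
June 1929 has 30 days: 355 − 30 = 325 left.
July 1929 has 31 days: 325 − 31 = 294 left.
August 1929 has 31 days: 294 − 31 = 263 left.
September 1929 has 30 days: 263 − 30 = 233 left.
October 1929 has 31 days: 233 − 31 = 202 left.
November 1929 has 30 days: 202 − 30 = 172 left.
December 1929 has 31 days: 172 − 31 = 141 left.
January 1930 has 31 days: 141 − 31 = 110 left.
February 1930 has 28 days (1930 is not a leap year): 110 − 28 = 82 left.
March 1930 has 31 days: 82 − 31 = 51 left.
April 1930 has 30 days: 51 − 30 = 21 left.
21 days into May 1930 → May 21, 1930.
Adding 21 weeks (= 147 days) from May 21, 1930:
May has 31 days, so 31 − 21 = 10 days remain after May 21, 1930; 147 − 10 = 137 left.
June 1930 has 30 days: 137 − 30 = 107 left.
July 1930 has 31 days: 107 − 31 = 76 left.
August 1930 has 31 days: 76 − 31 = 45 left.
September 1930 has 30 days: 45 − 30 = 15 left.
15 days into October 1930 → October 15, 1930.
Going back 9 months from October 15, 1930:
month 10 − 9 = 1 → January 1930.
Day 15 is valid in January, giving January 15, 1930.
Counting back 17 months from January 15, 1930:
month 1 − 17 = -16, which is month 8 of year 1928 → August 1928.
Day 15 is valid in August, giving August 15, 1928.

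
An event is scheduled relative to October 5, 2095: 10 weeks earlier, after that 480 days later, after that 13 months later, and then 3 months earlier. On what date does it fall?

Going back 10 weeks (= 70 days) from October 5, 2095:
Going back 5 days from October 5, 2095 reaches the end of the previous month; 70 − 5 = 65 left.
September 2095 has 30 days: 65 − 30 = 35 left.
August 2095 has 31 days: 35 − 31 = 4 left.
July 2095 has 31 days; 31 − 4 = 27 → July 27, 2095.
Adding 480 days from July 27, 2095:
July has 31 days, so 31 − 27 = 4 days remain after July 27, 2095; 480 − 4 = 476 left.
August 2095 has 31 days: 476 − 31 = 445 left.
September 2095 has 30 days: 445 − 30 = 415 left.
October 2095 has 31 days: 415 − 31 = 384 left.
November 2095 has 30 days: 384 − 30 = 354 left.
December 2095 has 31 days: 354 − 31 = 323 left.
January 2096 has 31 days: 323 − 31 = 292 left.
February 2096 has 29 days (2096 is a leap year): 292 − 29 = 263 left.
March 2096 has 31 days: 263 − 31 = 232 left.
April 2096 has 30 days: 232 − 30 = 202 left.
May 2096 has 31 days: 202 − 31 = 171 left.
June 2096 has 30 days: 171 − 30 = 141 left.
July 2096 has 31 days: 141 − 31 = 110 left.
August 2096 has 31 days: 110 − 31 = 79 left.
September 2096 has 30 days: 79 − 30 = 49 left.
October 2096 has 31 days: 49 − 31 = 18 left.
18 days into November 2096 → November 18, 2096.
Counting forward 13 months from November 18, 2096:
month 11 + 13 = 24, which is month 12 of year 2097 → December 2097.
Day 18 is valid in December, giving December 18, 2097.
Going back 3 months from December 18, 2097:
month 12 − 3 = 9 → September 2097.
Day 18 is valid in September, giving September 18, 2097.

September 18, 2097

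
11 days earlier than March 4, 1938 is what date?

February 21, 1938

Going back 11 days from March 4, 1938.
Going back 4 days from March 4, 1938 reaches the end of the previous month; 11 − 4 = 7 left.
February 1938 has 28 days; 28 − 7 = 21 → February 21, 1938.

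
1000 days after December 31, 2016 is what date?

Advancing 1000 days from December 31, 2016.
December has 31 days, so 31 − 31 = 0 days remain after December 31, 2016; 1000 − 0 = 1000 left.
January 2017 has 31 days: 1000 − 31 = 969 left.
February 2017 has 28 days (2017 is not a leap year): 969 − 28 = 941 left.
March 2017 has 31 days: 941 − 31 = 910 left.
April 2017 has 30 days: 910 − 30 = 880 left.
May 2017 has 31 days: 880 − 31 = 849 left.
June 2017 has 30 days: 849 − 30 = 819 left.
July 2017 has 31 days: 819 − 31 = 788 left.
August 2017 has 31 days: 788 − 31 = 757 left.
September 2017 has 30 days: 757 − 30 = 727 left.
October 2017 has 31 days: 727 − 31 = 696 left.
November 2017 has 30 days: 696 − 30 = 666 left.
December 2017 has 31 days: 666 − 31 = 635 left.
January 2018 has 31 days: 635 − 31 = 604 left.
February 2018 has 28 days (2018 is not a leap year): 604 − 28 = 576 left.
March 2018 has 31 days: 576 − 31 = 545 left.
April 2018 has 30 days: 545 − 30 = 515 left.
May 2018 has 31 days: 515 − 31 = 484 left.
June 2018 has 30 days: 484 − 30 = 454 left.
July 2018 has 31 days: 454 − 31 = 423 left.
August 2018 has 31 days: 423 − 31 = 392 left.
September 2018 has 30 days: 392 − 30 = 362 left.
October 2018 has 31 days: 362 − 31 = 331 left.
November 2018 has 30 days: 331 − 30 = 301 left.
December 2018 has 31 days: 301 − 31 = 270 left.
January 2019 has 31 days: 270 − 31 = 239 left.
February 2019 has 28 days (2019 is not a leap year): 239 − 28 = 211 left.
March 2019 has 31 days: 211 − 31 = 180 left.
April 2019 has 30 days: 180 − 30 = 150 left.
May 2019 has 31 days: 150 − 31 = 119 left.
June 2019 has 30 days: 119 − 30 = 89 left.
July 2019 has 31 days: 89 − 31 = 58 left.
August 2019 has 31 days: 58 − 31 = 27 left.
27 days into September 2019 → September 27, 2019.

September 27, 2019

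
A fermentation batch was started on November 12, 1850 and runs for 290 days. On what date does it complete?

August 29, 1851

Counting forward 290 days from November 12, 1850.
November has 30 days, so 30 − 12 = 18 days remain after November 12, 1850; 290 − 18 = 272 left.
December 1850 has 31 days: 272 − 31 = 241 left.
January 1851 has 31 days: 241 − 31 = 210 left.
February 1851 has 28 days (1851 is not a leap year): 210 − 28 = 182 left.
March 1851 has 31 days: 182 − 31 = 151 left.
April 1851 has 30 days: 151 − 30 = 121 left.
May 1851 has 31 days: 121 − 31 = 90 left.
June 1851 has 30 days: 90 − 30 = 60 left.
July 1851 has 31 days: 60 − 31 = 29 left.
29 days into August 1851 → August 29, 1851.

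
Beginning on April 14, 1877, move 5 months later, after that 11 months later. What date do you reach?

Advancing 5 months from April 14, 1877:
month 4 + 5 = 9 → September 1877.
Day 14 is valid in September, giving September 14, 1877.
Adding 11 months from September 14, 1877:
month 9 + 11 = 20, which is month 8 of year 1878 → August 1878.
Day 14 is valid in August, giving August 14, 1878.

August 14, 1878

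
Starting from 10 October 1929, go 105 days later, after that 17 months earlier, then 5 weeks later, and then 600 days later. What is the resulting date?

May 20, 1930

Counting forward 105 days from October 10, 1929:
October has 31 days, so 31 − 10 = 21 days remain after October 10, 1929; 105 − 21 = 84 left.
November 1929 has 30 days: 84 − 30 = 54 left.
December 1929 has 31 days: 54 − 31 = 23 left.
23 days into January 1930 → January 23, 1930.
Counting back 17 months from January 23, 1930:
month 1 − 17 = -16, which is month 8 of year 1928 → August 1928.
Day 23 is valid in August, giving August 23, 1928.
Adding 5 weeks (= 35 days) from August 23, 1928:
August has 31 days, so 31 − 23 = 8 days remain after August 23, 1928; 35 − 8 = 27 left.
27 days into September 1928 → September 27, 1928.
Counting forward 600 days from September 27, 1928:
September has 30 days, so 30 − 27 = 3 days remain after September 27, 1928; 600 − 3 = 597 left.
October 1928 has 31 days: 597 − 31 = 566 left.
November 1928 has 30 days: 566 − 30 = 536 left.
December 1928 has 31 days: 536 − 31 = 505 left.
January 1929 has 31 days: 505 − 31 = 474 left.
February 1929 has 28 days (1929 is not a leap year): 474 − 28 = 446 left.
March 1929 has 31 days: 446 − 31 = 415 left.
April 1929 has 30 days: 415 − 30 = 385 left.
May 1929 has 31 days: 385 − 31 = 354 left.
June 1929 has 30 days: 354 − 30 = 324 left.
July 1929 has 31 days: 324 − 31 = 293 left.
August 1929 has 31 days: 293 − 31 = 262 left.
September 1929 has 30 days: 262 − 30 = 232 left.
October 1929 has 31 days: 232 − 31 = 201 left.
November 1929 has 30 days: 201 − 30 = 171 left.
December 1929 has 31 days: 171 − 31 = 140 left.
January 1930 has 31 days: 140 − 31 = 109 left.
February 1930 has 28 days (1930 is not a leap year): 109 − 28 = 81 left.
March 1930 has 31 days: 81 − 31 = 50 left.
April 1930 has 30 days: 50 − 30 = 20 left.
20 days into May 1930 → May 20, 1930.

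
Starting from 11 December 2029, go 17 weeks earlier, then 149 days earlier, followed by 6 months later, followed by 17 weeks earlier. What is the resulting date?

May 22, 2029

Subtracting 17 weeks (= 119 days) from December 11, 2029:
Going back 11 days from December 11, 2029 reaches the end of the previous month; 119 − 11 = 108 left.
November 2029 has 30 days: 108 − 30 = 78 left.
October 2029 has 31 days: 78 − 31 = 47 left.
September 2029 has 30 days: 47 − 30 = 17 left.
August 2029 has 31 days; 31 − 17 = 14 → August 14, 2029.
Subtracting 149 days from August 14, 2029:
Going back 14 days from August 14, 2029 reaches the end of the previous month; 149 − 14 = 135 left.
July 2029 has 31 days: 135 − 31 = 104 left.
June 2029 has 30 days: 104 − 30 = 74 left.
May 2029 has 31 days: 74 − 31 = 43 left.
April 2029 has 30 days: 43 − 30 = 13 left.
March 2029 has 31 days; 31 − 13 = 18 → March 18, 2029.
Advancing 6 months from March 18, 2029:
month 3 + 6 = 9 → September 2029.
Day 18 is valid in September, giving September 18, 2029.
Counting back 17 weeks (= 119 days) from September 18, 2029:
Going back 18 days from September 18, 2029 reaches the end of the previous month; 119 − 18 = 101 left.
August 2029 has 31 days: 101 − 31 = 70 left.
July 2029 has 31 days: 70 − 31 = 39 left.
June 2029 has 30 days: 39 − 30 = 9 left.
May 2029 has 31 days; 31 − 9 = 22 → May 22, 2029.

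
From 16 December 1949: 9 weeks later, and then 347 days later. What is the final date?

January 30, 1951

Adding 9 weeks (= 63 days) from December 16, 1949:
December has 31 days, so 31 − 16 = 15 days remain after December 16, 1949; 63 − 15 = 48 left.
January 1950 has 31 days: 48 − 31 = 17 left.
17 days into February 1950 → February 17, 1950.
Counting forward 347 days from February 17, 1950:
February has 28 days, so 28 − 17 = 11 days remain after February 17, 1950; 347 − 11 = 336 left.
March 1950 has 31 days: 336 − 31 = 305 left.
April 1950 has 30 days: 305 − 30 = 275 left.
May 1950 has 31 days: 275 − 31 = 244 left.
June 1950 has 30 days: 244 − 30 = 214 left.
July 1950 has 31 days: 214 − 31 = 183 left.
August 1950 has 31 days: 183 − 31 = 152 left.
September 1950 has 30 days: 152 − 30 = 122 left.
October 1950 has 31 days: 122 − 31 = 91 left.
November 1950 has 30 days: 91 − 30 = 61 left.
December 1950 has 31 days: 61 − 31 = 30 left.
30 days into January 1951 → January 30, 1951.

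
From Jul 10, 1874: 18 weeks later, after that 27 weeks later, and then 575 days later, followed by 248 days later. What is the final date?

Adding 18 weeks (= 126 days) from July 10, 1874:
July has 31 days, so 31 − 10 = 21 days remain after July 10, 1874; 126 − 21 = 105 left.
August 1874 has 31 days: 105 − 31 = 74 left.
September 1874 has 30 days: 74 − 30 = 44 left.
October 1874 has 31 days: 44 − 31 = 13 left.
13 days into November 1874 → November 13, 1874.
Counting forward 27 weeks (= 189 days) from November 13, 1874:
November has 30 days, so 30 − 13 = 17 days remain after November 13, 1874; 189 − 17 = 172 left.
December 1874 has 31 days: 172 − 31 = 141 left.
January 1875 has 31 days: 141 − 31 = 110 left.
February 1875 has 28 days (1875 is not a leap year): 110 − 28 = 82 left.
March 1875 has 31 days: 82 − 31 = 51 left.
April 1875 has 30 days: 51 − 30 = 21 left.
21 days into May 1875 → May 21, 1875.
Counting forward 575 days from May 21, 1875:
May has 31 days, so 31 − 21 = 10 days remain after May 21, 1875; 575 − 10 = 565 left.
June 1875 has 30 days: 565 − 30 = 535 left.
July 1875 has 31 days: 535 − 31 = 504 left.
August 1875 has 31 days: 504 − 31 = 473 left.
September 1875 has 30 days: 473 − 30 = 443 left.
October 1875 has 31 days: 443 − 31 = 412 left.
November 1875 has 30 days: 412 − 30 = 382 left.
December 1875 has 31 days: 382 − 31 = 351 left.
January 1876 has 31 days: 351 − 31 = 320 left.
February 1876 has 29 days (1876 is a leap year): 320 − 29 = 291 left.
March 1876 has 31 days: 291 − 31 = 260 left.
April 1876 has 30 days: 260 − 30 = 230 left.
May 1876 has 31 days: 230 − 31 = 199 left.
June 1876 has 30 days: 199 − 30 = 169 left.
July 1876 has 31 days: 169 − 31 = 138 left.
August 1876 has 31 days: 138 − 31 = 107 left.
September 1876 has 30 days: 107 − 30 = 77 left.
October 1876 has 31 days: 77 − 31 = 46 left.
November 1876 has 30 days: 46 − 30 = 16 left.
16 days into December 1876 → December 16, 1876.
Advancing 248 days from December 16, 1876:
December has 31 days, so 31 − 16 = 15 days remain after December 16, 1876; 248 − 15 = 233 left.
January 1877 has 31 days: 233 − 31 = 202 left.
February 1877 has 28 days (1877 is not a leap year): 202 − 28 = 174 left.
March 1877 has 31 days: 174 − 31 = 143 left.
April 1877 has 30 days: 143 − 30 = 113 left.
May 1877 has 31 days: 113 − 31 = 82 left.
June 1877 has 30 days: 82 − 30 = 52 left.
July 1877 has 31 days: 52 − 31 = 21 left.
21 days into August 1877 → August 21, 1877.

August 21, 1877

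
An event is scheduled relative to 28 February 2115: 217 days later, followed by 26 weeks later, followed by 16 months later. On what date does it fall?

August 2, 2117

Advancing 217 days from February 28, 2115:
February has 28 days, so 28 − 28 = 0 days remain after February 28, 2115; 217 − 0 = 217 left.
March 2115 has 31 days: 217 − 31 = 186 left.
April 2115 has 30 days: 186 − 30 = 156 left.
May 2115 has 31 days: 156 − 31 = 125 left.
June 2115 has 30 days: 125 − 30 = 95 left.
July 2115 has 31 days: 95 − 31 = 64 left.
August 2115 has 31 days: 64 − 31 = 33 left.
September 2115 has 30 days: 33 − 30 = 3 left.
3 days into October 2115 → October 3, 2115.
Adding 26 weeks (= 182 days) from October 3, 2115:
October has 31 days, so 31 − 3 = 28 days remain after October 3, 2115; 182 − 28 = 154 left.
November 2115 has 30 days: 154 − 30 = 124 left.
December 2115 has 31 days: 124 − 31 = 93 left.
January 2116 has 31 days: 93 − 31 = 62 left.
February 2116 has 29 days (2116 is a leap year): 62 − 29 = 33 left.
March 2116 has 31 days: 33 − 31 = 2 left.
2 days into April 2116 → April 2, 2116.
Adding 16 months from April 2, 2116:
month 4 + 16 = 20, which is month 8 of year 2117 → August 2117.
Day 2 is valid in August, giving August 2, 2117.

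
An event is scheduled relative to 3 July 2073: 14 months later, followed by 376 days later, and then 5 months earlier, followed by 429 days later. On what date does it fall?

Counting forward 14 months from July 3, 2073:
month 7 + 14 = 21, which is month 9 of year 2074 → September 2074.
Day 3 is valid in September, giving September 3, 2074.
Advancing 376 days from September 3, 2074:
September has 30 days, so 30 − 3 = 27 days remain after September 3, 2074; 376 − 27 = 349 left.
October 2074 has 31 days: 349 − 31 = 318 left.
November 2074 has 30 days: 318 − 30 = 288 left.
December 2074 has 31 days: 288 − 31 = 257 left.
January 2075 has 31 days: 257 − 31 = 226 left.
February 2075 has 28 days (2075 is not a leap year): 226 − 28 = 198 left.
March 2075 has 31 days: 198 − 31 = 167 left.
April 2075 has 30 days: 167 − 30 = 137 left.
May 2075 has 31 days: 137 − 31 = 106 left.
June 2075 has 30 days: 106 − 30 = 76 left.
July 2075 has 31 days: 76 − 31 = 45 left.
August 2075 has 31 days: 45 − 31 = 14 left.
14 days into September 2075 → September 14, 2075.
Counting back 5 months from September 14, 2075:
month 9 − 5 = 4 → April 2075.
Day 14 is valid in April, giving April 14, 2075.
Advancing 429 days from April 14, 2075:
April has 30 days, so 30 − 14 = 16 days remain after April 14, 2075; 429 − 16 = 413 left.
May 2075 has 31 days: 413 − 31 = 382 left.
June 2075 has 30 days: 382 − 30 = 352 left.
July 2075 has 31 days: 352 − 31 = 321 left.
August 2075 has 31 days: 321 − 31 = 290 left.
September 2075 has 30 days: 290 − 30 = 260 left.
October 2075 has 31 days: 260 − 31 = 229 left.
November 2075 has 30 days: 229 − 30 = 199 left.
December 2075 has 31 days: 199 − 31 = 168 left.
January 2076 has 31 days: 168 − 31 = 137 left.
February 2076 has 29 days (2076 is a leap year): 137 − 29 = 108 left.
March 2076 has 31 days: 108 − 31 = 77 left.
April 2076 has 30 days: 77 − 30 = 47 left.
May 2076 has 31 days: 47 − 31 = 16 left.
16 days into June 2076 → June 16, 2076.

June 16, 2076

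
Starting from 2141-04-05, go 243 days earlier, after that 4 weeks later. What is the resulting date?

Subtracting 243 days from April 5, 2141:
Going back 5 days from April 5, 2141 reaches the end of the previous month; 243 − 5 = 238 left.
March 2141 has 31 days: 238 − 31 = 207 left.
February 2141 has 28 days (2141 is not a leap year): 207 − 28 = 179 left.
January 2141 has 31 days: 179 − 31 = 148 left.
December 2140 has 31 days: 148 − 31 = 117 left.
November 2140 has 30 days: 117 − 30 = 87 left.
October 2140 has 31 days: 87 − 31 = 56 left.
September 2140 has 30 days: 56 − 30 = 26 left.
August 2140 has 31 days; 31 − 26 = 5 → August 5, 2140.
Advancing 4 weeks (= 28 days) from August 5, 2140:
August has 31 days, so 31 − 5 = 26 days remain after August 5, 2140; 28 − 26 = 2 left.
2 days into September 2140 → September 2, 2140.

September 2, 2140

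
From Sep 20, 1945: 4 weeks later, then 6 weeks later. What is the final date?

Advancing 4 weeks (= 28 days) from September 20, 1945:
September has 30 days, so 30 − 20 = 10 days remain after September 20, 1945; 28 − 10 = 18 left.
18 days into October 1945 → October 18, 1945.
Counting forward 6 weeks (= 42 days) from October 18, 1945:
October has 31 days, so 31 − 18 = 13 days remain after October 18, 1945; 42 − 13 = 29 left.
29 days into November 1945 → November 29, 1945.

November 29, 1945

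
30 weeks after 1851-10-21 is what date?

Adding 30 weeks = 210 days from October 21, 1851.
October has 31 days, so 31 − 21 = 10 days remain after October 21, 1851; 210 − 10 = 200 left.
November 1851 has 30 days: 200 − 30 = 170 left.
December 1851 has 31 days: 170 − 31 = 139 left.
January 1852 has 31 days: 139 − 31 = 108 left.
February 1852 has 29 days (1852 is a leap year): 108 − 29 = 79 left.
March 1852 has 31 days: 79 − 31 = 48 left.
April 1852 has 30 days: 48 − 30 = 18 left.
18 days into May 1852 → May 18, 1852.

May 18, 1852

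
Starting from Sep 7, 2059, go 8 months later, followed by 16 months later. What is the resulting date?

Adding 8 months from September 7, 2059:
month 9 + 8 = 17, which is month 5 of year 2060 → May 2060.
Day 7 is valid in May, giving May 7, 2060.
Advancing 16 months from May 7, 2060:
month 5 + 16 = 21, which is month 9 of year 2061 → September 2061.
Day 7 is valid in September, giving September 7, 2061.

September 7, 2061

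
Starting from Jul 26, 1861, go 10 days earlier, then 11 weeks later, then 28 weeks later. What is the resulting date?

Going back 10 days from July 26, 1861:
26 − 10 = 16, still in July 1861.
Adding 11 weeks (= 77 days) from July 16, 1861:
July has 31 days, so 31 − 16 = 15 days remain after July 16, 1861; 77 − 15 = 62 left.
August 1861 has 31 days: 62 − 31 = 31 left.
September 1861 has 30 days: 31 − 30 = 1 left.
1 day into October 1861 → October 1, 1861.
Adding 28 weeks (= 196 days) from October 1, 1861:
October has 31 days, so 31 − 1 = 30 days remain after October 1, 1861; 196 − 30 = 166 left.
November 1861 has 30 days: 166 − 30 = 136 left.
December 1861 has 31 days: 136 − 31 = 105 left.
January 1862 has 31 days: 105 − 31 = 74 left.
February 1862 has 28 days (1862 is not a leap year): 74 − 28 = 46 left.
March 1862 has 31 days: 46 − 31 = 15 left.
15 days into April 1862 → April 15, 1862.

April 15, 1862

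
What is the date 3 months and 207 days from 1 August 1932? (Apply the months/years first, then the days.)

May 27, 1933

Counting forward 3 months and 207 days from August 1, 1932: first the month/year part, then the days.
month 8 + 3 = 11 → November 1932.
Day 1 is valid in November, giving November 1, 1932.
Now add 207 days from November 1, 1932.
November has 30 days, so 30 − 1 = 29 days remain after November 1, 1932; 207 − 29 = 178 left.
December 1932 has 31 days: 178 − 31 = 147 left.
January 1933 has 31 days: 147 − 31 = 116 left.
February 1933 has 28 days (1933 is not a leap year): 116 − 28 = 88 left.
March 1933 has 31 days: 88 − 31 = 57 left.
April 1933 has 30 days: 57 − 30 = 27 left.
27 days into May 1933 → May 27, 1933.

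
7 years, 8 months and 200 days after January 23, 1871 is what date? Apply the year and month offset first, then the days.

April 11, 1879

Advancing 7 years, 8 months and 200 days from January 23, 1871: first the month/year part, then the days.
+7 years → 1878; month 1 + 8 = 9 → September 1878.
Day 23 is valid in September, giving September 23, 1878.
Now add 200 days from September 23, 1878.
September has 30 days, so 30 − 23 = 7 days remain after September 23, 1878; 200 − 7 = 193 left.
October 1878 has 31 days: 193 − 31 = 162 left.
November 1878 has 30 days: 162 − 30 = 132 left.
December 1878 has 31 days: 132 − 31 = 101 left.
January 1879 has 31 days: 101 − 31 = 70 left.
February 1879 has 28 days (1879 is not a leap year): 70 − 28 = 42 left.
March 1879 has 31 days: 42 − 31 = 11 left.
11 days into April 1879 → April 11, 1879.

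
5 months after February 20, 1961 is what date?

Adding 5 months from February 20, 1961.
month 2 + 5 = 7 → July 1961.
Day 20 is valid in July, giving July 20, 1961.

July 20, 1961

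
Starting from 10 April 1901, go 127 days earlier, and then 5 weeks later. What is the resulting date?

Subtracting 127 days from April 10, 1901:
Going back 10 days from April 10, 1901 reaches the end of the previous month; 127 − 10 = 117 left.
March 1901 has 31 days: 117 − 31 = 86 left.
February 1901 has 28 days (1901 is not a leap year): 86 − 28 = 58 left.
January 1901 has 31 days: 58 − 31 = 27 left.
December 1900 has 31 days; 31 − 27 = 4 → December 4, 1900.
Counting forward 5 weeks (= 35 days) from December 4, 1900:
December has 31 days, so 31 − 4 = 27 days remain after December 4, 1900; 35 − 27 = 8 left.
8 days into January 1901 → January 8, 1901.

January 8, 1901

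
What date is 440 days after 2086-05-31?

August 14, 2087

Adding 440 days from May 31, 2086.
May has 31 days, so 31 − 31 = 0 days remain after May 31, 2086; 440 − 0 = 440 left.
June 2086 has 30 days: 440 − 30 = 410 left.
July 2086 has 31 days: 410 − 31 = 379 left.
August 2086 has 31 days: 379 − 31 = 348 left.
September 2086 has 30 days: 348 − 30 = 318 left.
October 2086 has 31 days: 318 − 31 = 287 left.
November 2086 has 30 days: 287 − 30 = 257 left.
December 2086 has 31 days: 257 − 31 = 226 left.
January 2087 has 31 days: 226 − 31 = 195 left.
February 2087 has 28 days (2087 is not a leap year): 195 − 28 = 167 left.
March 2087 has 31 days: 167 − 31 = 136 left.
April 2087 has 30 days: 136 − 30 = 106 left.
May 2087 has 31 days: 106 − 31 = 75 left.
June 2087 has 30 days: 75 − 30 = 45 left.
July 2087 has 31 days: 45 − 31 = 14 left.
14 days into August 2087 → August 14, 2087.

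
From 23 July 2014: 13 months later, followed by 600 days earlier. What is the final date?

December 31, 2013

Adding 13 months from July 23, 2014:
month 7 + 13 = 20, which is month 8 of year 2015 → August 2015.
Day 23 is valid in August, giving August 23, 2015.
Counting back 600 days from August 23, 2015:
Going back 23 days from August 23, 2015 reaches the end of the previous month; 600 − 23 = 577 left.
July 2015 has 31 days: 577 − 31 = 546 left.
June 2015 has 30 days: 546 − 30 = 516 left.
May 2015 has 31 days: 516 − 31 = 485 left.
April 2015 has 30 days: 485 − 30 = 455 left.
March 2015 has 31 days: 455 − 31 = 424 left.
February 2015 has 28 days (2015 is not a leap year): 424 − 28 = 396 left.
January 2015 has 31 days: 396 − 31 = 365 left.
December 2014 has 31 days: 365 − 31 = 334 left.
November 2014 has 30 days: 334 − 30 = 304 left.
October 2014 has 31 days: 304 − 31 = 273 left.
September 2014 has 30 days: 273 − 30 = 243 left.
August 2014 has 31 days: 243 − 31 = 212 left.
July 2014 has 31 days: 212 − 31 = 181 left.
June 2014 has 30 days: 181 − 30 = 151 left.
May 2014 has 31 days: 151 − 31 = 120 left.
April 2014 has 30 days: 120 − 30 = 90 left.
March 2014 has 31 days: 90 − 31 = 59 left.
February 2014 has 28 days (2014 is not a leap year): 59 − 28 = 31 left.
January 2014 has 31 days: 31 − 31 = 0 left.
December 2013 has 31 days; 31 − 0 = 31 → December 31, 2013.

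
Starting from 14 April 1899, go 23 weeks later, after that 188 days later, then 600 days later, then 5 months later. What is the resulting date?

April 19, 1902

Advancing 23 weeks (= 161 days) from April 14, 1899:
April has 30 days, so 30 − 14 = 16 days remain after April 14, 1899; 161 − 16 = 145 left.
May 1899 has 31 days: 145 − 31 = 114 left.
June 1899 has 30 days: 114 − 30 = 84 left.
July 1899 has 31 days: 84 − 31 = 53 left.
August 1899 has 31 days: 53 − 31 = 22 left.
22 days into September 1899 → September 22, 1899.
Advancing 188 days from September 22, 1899:
September has 30 days, so 30 − 22 = 8 days remain after September 22, 1899; 188 − 8 = 180 left.
October 1899 has 31 days: 180 − 31 = 149 left.
November 1899 has 30 days: 149 − 30 = 119 left.
December 1899 has 31 days: 119 − 31 = 88 left.
January 1900 has 31 days: 88 − 31 = 57 left.
February 1900 has 28 days (1900 is not a leap year (divisible by 100 but not 400)): 57 − 28 = 29 left.
29 days into March 1900 → March 29, 1900.
Adding 600 days from March 29, 1900:
March has 31 days, so 31 − 29 = 2 days remain after March 29, 1900; 600 − 2 = 598 left.
April 1900 has 30 days: 598 − 30 = 568 left.
May 1900 has 31 days: 568 − 31 = 537 left.
June 1900 has 30 days: 537 − 30 = 507 left.
July 1900 has 31 days: 507 − 31 = 476 left.
August 1900 has 31 days: 476 − 31 = 445 left.
September 1900 has 30 days: 445 − 30 = 415 left.
October 1900 has 31 days: 415 − 31 = 384 left.
November 1900 has 30 days: 384 − 30 = 354 left.
December 1900 has 31 days: 354 − 31 = 323 left.
January 1901 has 31 days: 323 − 31 = 292 left.
February 1901 has 28 days (1901 is not a leap year): 292 − 28 = 264 left.
March 1901 has 31 days: 264 − 31 = 233 left.
April 1901 has 30 days: 233 − 30 = 203 left.
May 1901 has 31 days: 203 − 31 = 172 left.
June 1901 has 30 days: 172 − 30 = 142 left.
July 1901 has 31 days: 142 − 31 = 111 left.
August 1901 has 31 days: 111 − 31 = 80 left.
September 1901 has 30 days: 80 − 30 = 50 left.
October 1901 has 31 days: 50 − 31 = 19 left.
19 days into November 1901 → November 19, 1901.
Adding 5 months from November 19, 1901:
month 11 + 5 = 16, which is month 4 of year 1902 → April 1902.
Day 19 is valid in April, giving April 19, 1902.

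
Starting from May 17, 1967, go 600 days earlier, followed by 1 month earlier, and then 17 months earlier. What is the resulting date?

Going back 600 days from May 17, 1967:
Going back 17 days from May 17, 1967 reaches the end of the previous month; 600 − 17 = 583 left.
April 1967 has 30 days: 583 − 30 = 553 left.
March 1967 has 31 days: 553 − 31 = 522 left.
February 1967 has 28 days (1967 is not a leap year): 522 − 28 = 494 left.
January 1967 has 31 days: 494 − 31 = 463 left.
December 1966 has 31 days: 463 − 31 = 432 left.
November 1966 has 30 days: 432 − 30 = 402 left.
October 1966 has 31 days: 402 − 31 = 371 left.
September 1966 has 30 days: 371 − 30 = 341 left.
August 1966 has 31 days: 341 − 31 = 310 left.
July 1966 has 31 days: 310 − 31 = 279 left.
June 1966 has 30 days: 279 − 30 = 249 left.
May 1966 has 31 days: 249 − 31 = 218 left.
April 1966 has 30 days: 218 − 30 = 188 left.
March 1966 has 31 days: 188 − 31 = 157 left.
February 1966 has 28 days (1966 is not a leap year): 157 − 28 = 129 left.
January 1966 has 31 days: 129 − 31 = 98 left.
December 1965 has 31 days: 98 − 31 = 67 left.
November 1965 has 30 days: 67 − 30 = 37 left.
October 1965 has 31 days: 37 − 31 = 6 left.
September 1965 has 30 days; 30 − 6 = 24 → September 24, 1965.
Counting back 1 month from September 24, 1965:
month 9 − 1 = 8 → August 1965.
Day 24 is valid in August, giving August 24, 1965.
Subtracting 17 months from August 24, 1965:
month 8 − 17 = -9, which is month 3 of year 1964 → March 1964.
Day 24 is valid in March, giving March 24, 1964.

March 24, 1964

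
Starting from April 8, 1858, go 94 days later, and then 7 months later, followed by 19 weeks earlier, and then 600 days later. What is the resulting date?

May 23, 1860

Counting forward 94 days from April 8, 1858:
April has 30 days, so 30 − 8 = 22 days remain after April 8, 1858; 94 − 22 = 72 left.
May 1858 has 31 days: 72 − 31 = 41 left.
June 1858 has 30 days: 41 − 30 = 11 left.
11 days into July 1858 → July 11, 1858.
Counting forward 7 months from July 11, 1858:
month 7 + 7 = 14, which is month 2 of year 1859 → February 1859.
Day 11 is valid in February, giving February 11, 1859.
Counting back 19 weeks (= 133 days) from February 11, 1859:
Going back 11 days from February 11, 1859 reaches the end of the previous month; 133 − 11 = 122 left.
January 1859 has 31 days: 122 − 31 = 91 left.
December 1858 has 31 days: 91 − 31 = 60 left.
November 1858 has 30 days: 60 − 30 = 30 left.
October 1858 has 31 days; 31 − 30 = 1 → October 1, 1858.
Advancing 600 days from October 1, 1858:
October has 31 days, so 31 − 1 = 30 days remain after October 1, 1858; 600 − 30 = 570 left.
November 1858 has 30 days: 570 − 30 = 540 left.
December 1858 has 31 days: 540 − 31 = 509 left.
January 1859 has 31 days: 509 − 31 = 478 left.
February 1859 has 28 days (1859 is not a leap year): 478 − 28 = 450 left.
March 1859 has 31 days: 450 − 31 = 419 left.
April 1859 has 30 days: 419 − 30 = 389 left.
May 1859 has 31 days: 389 − 31 = 358 left.
June 1859 has 30 days: 358 − 30 = 328 left.
July 1859 has 31 days: 328 − 31 = 297 left.
August 1859 has 31 days: 297 − 31 = 266 left.
September 1859 has 30 days: 266 − 30 = 236 left.
October 1859 has 31 days: 236 − 31 = 205 left.
November 1859 has 30 days: 205 − 30 = 175 left.
December 1859 has 31 days: 175 − 31 = 144 left.
January 1860 has 31 days: 144 − 31 = 113 left.
February 1860 has 29 days (1860 is a leap year): 113 − 29 = 84 left.
March 1860 has 31 days: 84 − 31 = 53 left.
April 1860 has 30 days: 53 − 30 = 23 left.
23 days into May 1860 → May 23, 1860.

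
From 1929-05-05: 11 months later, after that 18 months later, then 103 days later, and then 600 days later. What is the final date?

Adding 11 months from May 5, 1929:
month 5 + 11 = 16, which is month 4 of year 1930 → April 1930.
Day 5 is valid in April, giving April 5, 1930.
Counting forward 18 months from April 5, 1930:
month 4 + 18 = 22, which is month 10 of year 1931 → October 1931.
Day 5 is valid in October, giving October 5, 1931.
Adding 103 days from October 5, 1931:
October has 31 days, so 31 − 5 = 26 days remain after October 5, 1931; 103 − 26 = 77 left.
November 1931 has 30 days: 77 − 30 = 47 left.
December 1931 has 31 days: 47 − 31 = 16 left.
16 days into January 1932 → January 16, 1932.
Adding 600 days from January 16, 1932:
January has 31 days, so 31 − 16 = 15 days remain after January 16, 1932; 600 − 15 = 585 left.
February 1932 has 29 days (1932 is a leap year): 585 − 29 = 556 left.
March 1932 has 31 days: 556 − 31 = 525 left.
April 1932 has 30 days: 525 − 30 = 495 left.
May 1932 has 31 days: 495 − 31 = 464 left.
June 1932 has 30 days: 464 − 30 = 434 left.
July 1932 has 31 days: 434 − 31 = 403 left.
August 1932 has 31 days: 403 − 31 = 372 left.
September 1932 has 30 days: 372 − 30 = 342 left.
October 1932 has 31 days: 342 − 31 = 311 left.
November 1932 has 30 days: 311 − 30 = 281 left.
December 1932 has 31 days: 281 − 31 = 250 left.
January 1933 has 31 days: 250 − 31 = 219 left.
February 1933 has 28 days (1933 is not a leap year): 219 − 28 = 191 left.
March 1933 has 31 days: 191 − 31 = 160 left.
April 1933 has 30 days: 160 − 30 = 130 left.
May 1933 has 31 days: 130 − 31 = 99 left.
June 1933 has 30 days: 99 − 30 = 69 left.
July 1933 has 31 days: 69 − 31 = 38 left.
August 1933 has 31 days: 38 − 31 = 7 left.
7 days into September 1933 → September 7, 1933.

September 7, 1933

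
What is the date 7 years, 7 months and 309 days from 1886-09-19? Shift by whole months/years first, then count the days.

February 22, 1895

Counting forward 7 years, 7 months and 309 days from September 19, 1886: first the month/year part, then the days.
+7 years → 1893; month 9 + 7 = 16, which is month 4 of year 1894 → April 1894.
Day 19 is valid in April, giving April 19, 1894.
Now add 309 days from April 19, 1894.
April has 30 days, so 30 − 19 = 11 days remain after April 19, 1894; 309 − 11 = 298 left.
May 1894 has 31 days: 298 − 31 = 267 left.
June 1894 has 30 days: 267 − 30 = 237 left.
July 1894 has 31 days: 237 − 31 = 206 left.
August 1894 has 31 days: 206 − 31 = 175 left.
September 1894 has 30 days: 175 − 30 = 145 left.
October 1894 has 31 days: 145 − 31 = 114 left.
November 1894 has 30 days: 114 − 30 = 84 left.
December 1894 has 31 days: 84 − 31 = 53 left.
January 1895 has 31 days: 53 − 31 = 22 left.
22 days into February 1895 → February 22, 1895.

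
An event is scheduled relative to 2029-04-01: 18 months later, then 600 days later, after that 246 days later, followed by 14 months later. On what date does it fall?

Counting forward 18 months from April 1, 2029:
month 4 + 18 = 22, which is month 10 of year 2030 → October 2030.
Day 1 is valid in October, giving October 1, 2030.
Advancing 600 days from October 1, 2030:
October has 31 days, so 31 − 1 = 30 days remain after October 1, 2030; 600 − 30 = 570 left.
November 2030 has 30 days: 570 − 30 = 540 left.
December 2030 has 31 days: 540 − 31 = 509 left.
January 2031 has 31 days: 509 − 31 = 478 left.
February 2031 has 28 days (2031 is not a leap year): 478 − 28 = 450 left.
March 2031 has 31 days: 450 − 31 = 419 left.
April 2031 has 30 days: 419 − 30 = 389 left.
May 2031 has 31 days: 389 − 31 = 358 left.
June 2031 has 30 days: 358 − 30 = 328 left.
July 2031 has 31 days: 328 − 31 = 297 left.
August 2031 has 31 days: 297 − 31 = 266 left.
September 2031 has 30 days: 266 − 30 = 236 left.
October 2031 has 31 days: 236 − 31 = 205 left.
November 2031 has 30 days: 205 − 30 = 175 left.
December 2031 has 31 days: 175 − 31 = 144 left.
January 2032 has 31 days: 144 − 31 = 113 left.
February 2032 has 29 days (2032 is a leap year): 113 − 29 = 84 left.
March 2032 has 31 days: 84 − 31 = 53 left.
April 2032 has 30 days: 53 − 30 = 23 left.
23 days into May 2032 → May 23, 2032.
Adding 246 days from May 23, 2032:
May has 31 days, so 31 − 23 = 8 days remain after May 23, 2032; 246 − 8 = 238 left.
June 2032 has 30 days: 238 − 30 = 208 left.
July 2032 has 31 days: 208 − 31 = 177 left.
August 2032 has 31 days: 177 − 31 = 146 left.
September 2032 has 30 days: 146 − 30 = 116 left.
October 2032 has 31 days: 116 − 31 = 85 left.
November 2032 has 30 days: 85 − 30 = 55 left.
December 2032 has 31 days: 55 − 31 = 24 left.
24 days into January 2033 → January 24, 2033.
Adding 14 months from January 24, 2033:
month 1 + 14 = 15, which is month 3 of year 2034 → March 2034.
Day 24 is valid in March, giving March 24, 2034.

March 24, 2034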